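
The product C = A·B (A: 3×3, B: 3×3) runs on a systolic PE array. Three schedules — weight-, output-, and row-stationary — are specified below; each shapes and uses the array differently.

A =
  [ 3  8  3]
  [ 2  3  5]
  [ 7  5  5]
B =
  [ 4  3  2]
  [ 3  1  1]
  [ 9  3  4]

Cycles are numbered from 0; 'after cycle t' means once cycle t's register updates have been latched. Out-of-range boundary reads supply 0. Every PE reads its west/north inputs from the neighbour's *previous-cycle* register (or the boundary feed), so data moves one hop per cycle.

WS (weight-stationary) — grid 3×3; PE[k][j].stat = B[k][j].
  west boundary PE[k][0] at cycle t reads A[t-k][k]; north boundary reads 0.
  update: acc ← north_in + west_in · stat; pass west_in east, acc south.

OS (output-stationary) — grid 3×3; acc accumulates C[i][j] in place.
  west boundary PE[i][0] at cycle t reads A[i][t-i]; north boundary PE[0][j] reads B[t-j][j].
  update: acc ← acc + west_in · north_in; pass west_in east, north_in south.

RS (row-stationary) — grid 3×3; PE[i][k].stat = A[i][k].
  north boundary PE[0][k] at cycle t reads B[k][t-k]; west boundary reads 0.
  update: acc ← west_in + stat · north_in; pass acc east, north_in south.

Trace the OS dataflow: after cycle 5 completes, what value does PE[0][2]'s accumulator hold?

OS 3×3: PE[0][2] cycle-by-cycle (with neighbour feeds):
  0: (0,1).acc=0  regs=<0,0>
  0: (0,2).acc=0  regs=<0,0>
  1: (0,1).acc=9  regs=<3,3>
  1: (0,2).acc=0  regs=<0,0>
  2: (0,1).acc=17  regs=<8,1>
  2: (0,2).acc=6  regs=<3,2>
  3: (0,1).acc=26  regs=<3,3>
  3: (0,2).acc=14  regs=<8,1>
  4: (0,1).acc=26  regs=<0,0>
  4: (0,2).acc=26  regs=<3,4>
  5: (0,1).acc=26  regs=<0,0>
  5: (0,2).acc=26  regs=<0,0>

PE[0][2].acc = 26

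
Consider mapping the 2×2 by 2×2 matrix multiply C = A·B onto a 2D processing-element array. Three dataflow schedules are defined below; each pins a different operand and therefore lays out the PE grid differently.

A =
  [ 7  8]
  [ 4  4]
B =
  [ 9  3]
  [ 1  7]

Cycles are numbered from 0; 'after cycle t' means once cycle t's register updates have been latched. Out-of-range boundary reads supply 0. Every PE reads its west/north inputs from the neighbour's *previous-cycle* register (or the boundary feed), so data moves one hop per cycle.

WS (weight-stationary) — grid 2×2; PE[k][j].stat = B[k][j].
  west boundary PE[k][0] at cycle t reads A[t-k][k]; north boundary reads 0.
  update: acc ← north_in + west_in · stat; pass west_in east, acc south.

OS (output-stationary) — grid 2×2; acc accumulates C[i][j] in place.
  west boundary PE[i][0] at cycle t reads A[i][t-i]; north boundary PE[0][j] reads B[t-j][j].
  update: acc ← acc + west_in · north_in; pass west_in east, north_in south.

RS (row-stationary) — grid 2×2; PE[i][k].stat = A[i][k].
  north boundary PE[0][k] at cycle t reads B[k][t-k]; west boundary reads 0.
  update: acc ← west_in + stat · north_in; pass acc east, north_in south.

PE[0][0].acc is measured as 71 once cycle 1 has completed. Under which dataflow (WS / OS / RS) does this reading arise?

Under WS (2×2), PE[0][0]:
  after 0 — PE[0][0] acc=63, pass-E 7, pass-S 63
  after 1 — PE[0][0] acc=36, pass-E 4, pass-S 36
Under OS (2×2), PE[0][0]:
  after 0 — PE[0][0] acc=63, pass-E 7, pass-S 9
  after 1 — PE[0][0] acc=71, pass-E 8, pass-S 1
Under RS (2×2), PE[0][0]:
  after 0 — PE[0][0] acc=63, pass-E 63, pass-S 9
  after 1 — PE[0][0] acc=21, pass-E 21, pass-S 3

dataflow = OS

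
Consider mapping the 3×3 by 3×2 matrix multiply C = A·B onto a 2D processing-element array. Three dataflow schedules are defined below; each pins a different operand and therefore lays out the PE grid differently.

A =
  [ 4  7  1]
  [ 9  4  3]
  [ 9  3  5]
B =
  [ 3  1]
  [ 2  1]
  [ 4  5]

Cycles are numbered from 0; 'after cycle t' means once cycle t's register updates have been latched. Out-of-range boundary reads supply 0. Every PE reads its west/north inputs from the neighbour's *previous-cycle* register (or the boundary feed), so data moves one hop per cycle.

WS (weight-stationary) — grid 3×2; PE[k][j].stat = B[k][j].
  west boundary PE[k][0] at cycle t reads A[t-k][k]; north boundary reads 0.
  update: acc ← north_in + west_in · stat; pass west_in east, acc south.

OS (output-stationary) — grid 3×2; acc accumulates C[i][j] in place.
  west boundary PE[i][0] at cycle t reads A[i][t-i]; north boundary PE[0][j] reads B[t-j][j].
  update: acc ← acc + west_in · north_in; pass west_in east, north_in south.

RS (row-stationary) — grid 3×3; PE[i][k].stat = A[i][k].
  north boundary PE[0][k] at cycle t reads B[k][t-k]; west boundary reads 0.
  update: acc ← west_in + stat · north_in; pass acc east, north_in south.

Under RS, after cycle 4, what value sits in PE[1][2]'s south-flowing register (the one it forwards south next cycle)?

Tracing RS — 3×3 array, target PE[1][2]:
  [0] (0,2) acc=0 (h:0 v:0)
  [0] (1,1) acc=0 (h:0 v:0)
  [0] (1,2) acc=0 (h:0 v:0)
  [1] (0,2) acc=0 (h:0 v:0)
  [1] (1,1) acc=0 (h:0 v:0)
  [1] (1,2) acc=0 (h:0 v:0)
  [2] (0,2) acc=30 (h:30 v:4)
  [2] (1,1) acc=35 (h:35 v:2)
  [2] (1,2) acc=0 (h:0 v:0)
  [3] (0,2) acc=16 (h:16 v:5)
  [3] (1,1) acc=13 (h:13 v:1)
  [3] (1,2) acc=47 (h:47 v:4)
  [4] (0,2) acc=0 (h:0 v:0)
  [4] (1,1) acc=0 (h:0 v:0)
  [4] (1,2) acc=28 (h:28 v:5)

register = 5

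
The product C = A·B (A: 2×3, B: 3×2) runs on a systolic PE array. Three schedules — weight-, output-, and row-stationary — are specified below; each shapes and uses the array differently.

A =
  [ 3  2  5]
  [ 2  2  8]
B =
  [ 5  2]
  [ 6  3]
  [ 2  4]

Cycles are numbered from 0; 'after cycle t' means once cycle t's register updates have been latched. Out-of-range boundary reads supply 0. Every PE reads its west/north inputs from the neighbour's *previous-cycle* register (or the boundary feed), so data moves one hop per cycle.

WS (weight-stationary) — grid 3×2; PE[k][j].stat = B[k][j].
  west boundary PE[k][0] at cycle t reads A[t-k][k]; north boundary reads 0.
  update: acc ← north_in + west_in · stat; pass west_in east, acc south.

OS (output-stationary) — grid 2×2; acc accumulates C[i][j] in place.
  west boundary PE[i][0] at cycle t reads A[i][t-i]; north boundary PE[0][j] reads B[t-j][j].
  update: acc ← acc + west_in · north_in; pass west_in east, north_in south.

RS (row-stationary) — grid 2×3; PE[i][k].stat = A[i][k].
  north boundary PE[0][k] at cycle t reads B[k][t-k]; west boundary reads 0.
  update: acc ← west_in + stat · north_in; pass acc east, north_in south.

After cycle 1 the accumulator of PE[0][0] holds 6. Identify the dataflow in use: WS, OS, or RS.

Under WS (3×2), PE[0][0]:
  [0] (0,0) acc=15 (h:3 v:15)
  [1] (0,0) acc=10 (h:2 v:10)
Under OS (2×2), PE[0][0]:
  [0] (0,0) acc=15 (h:3 v:5)
  [1] (0,0) acc=27 (h:2 v:6)
Under RS (2×3), PE[0][0]:
  [0] (0,0) acc=15 (h:15 v:5)
  [1] (0,0) acc=6 (h:6 v:2)

dataflow = RS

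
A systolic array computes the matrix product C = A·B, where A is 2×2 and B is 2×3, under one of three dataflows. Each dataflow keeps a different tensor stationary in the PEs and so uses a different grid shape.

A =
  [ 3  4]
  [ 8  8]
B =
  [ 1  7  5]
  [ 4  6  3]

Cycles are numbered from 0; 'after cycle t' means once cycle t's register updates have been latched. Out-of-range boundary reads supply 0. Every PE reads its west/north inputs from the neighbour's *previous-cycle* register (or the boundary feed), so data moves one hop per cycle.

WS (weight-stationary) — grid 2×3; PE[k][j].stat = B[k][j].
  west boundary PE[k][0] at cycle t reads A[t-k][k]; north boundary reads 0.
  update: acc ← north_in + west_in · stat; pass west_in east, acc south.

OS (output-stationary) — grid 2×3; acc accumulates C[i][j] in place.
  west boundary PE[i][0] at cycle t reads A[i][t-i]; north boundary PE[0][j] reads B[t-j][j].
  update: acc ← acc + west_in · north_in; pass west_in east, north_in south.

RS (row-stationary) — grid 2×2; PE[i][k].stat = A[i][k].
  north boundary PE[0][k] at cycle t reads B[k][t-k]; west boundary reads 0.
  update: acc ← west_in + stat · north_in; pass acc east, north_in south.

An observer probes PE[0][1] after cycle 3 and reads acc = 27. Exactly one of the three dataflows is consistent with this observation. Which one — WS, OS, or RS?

Under WS (2×3), PE[0][1]:
  t=0 PE[0][1]: acc=0 h=0 v=0
  t=1 PE[0][1]: acc=21 h=3 v=21
  t=2 PE[0][1]: acc=56 h=8 v=56
  t=3 PE[0][1]: acc=0 h=0 v=0
Under OS (2×3), PE[0][1]:
  t=0 PE[0][1]: acc=0 h=0 v=0
  t=1 PE[0][1]: acc=21 h=3 v=7
  t=2 PE[0][1]: acc=45 h=4 v=6
  t=3 PE[0][1]: acc=45 h=0 v=0
Under RS (2×2), PE[0][1]:
  t=0 PE[0][1]: acc=0 h=0 v=0
  t=1 PE[0][1]: acc=19 h=19 v=4
  t=2 PE[0][1]: acc=45 h=45 v=6
  t=3 PE[0][1]: acc=27 h=27 v=3

dataflow = RS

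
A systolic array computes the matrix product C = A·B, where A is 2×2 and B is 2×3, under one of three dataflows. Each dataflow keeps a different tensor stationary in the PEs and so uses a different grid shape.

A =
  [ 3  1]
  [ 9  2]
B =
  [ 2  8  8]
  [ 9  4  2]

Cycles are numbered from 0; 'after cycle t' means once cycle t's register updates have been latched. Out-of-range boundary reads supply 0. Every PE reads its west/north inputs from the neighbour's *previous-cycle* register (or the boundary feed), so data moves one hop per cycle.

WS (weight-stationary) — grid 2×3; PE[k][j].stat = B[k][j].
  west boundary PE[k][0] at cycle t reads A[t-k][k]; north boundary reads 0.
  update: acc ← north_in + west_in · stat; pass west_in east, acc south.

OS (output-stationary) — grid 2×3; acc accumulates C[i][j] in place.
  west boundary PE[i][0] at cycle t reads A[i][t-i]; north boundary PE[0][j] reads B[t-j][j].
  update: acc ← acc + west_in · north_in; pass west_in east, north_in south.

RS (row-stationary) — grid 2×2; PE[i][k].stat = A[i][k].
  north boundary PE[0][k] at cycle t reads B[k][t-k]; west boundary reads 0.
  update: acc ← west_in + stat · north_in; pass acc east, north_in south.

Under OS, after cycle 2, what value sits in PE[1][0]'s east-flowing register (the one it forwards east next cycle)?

register = 2

OS on a 2×3 grid — tracing PE[1][0] and its feeders:
  0: (0,0).acc=6  regs=<3,2>
  0: (1,0).acc=0  regs=<0,0>
  1: (0,0).acc=15  regs=<1,9>
  1: (1,0).acc=18  regs=<9,2>
  2: (0,0).acc=15  regs=<0,0>
  2: (1,0).acc=36  regs=<2,9>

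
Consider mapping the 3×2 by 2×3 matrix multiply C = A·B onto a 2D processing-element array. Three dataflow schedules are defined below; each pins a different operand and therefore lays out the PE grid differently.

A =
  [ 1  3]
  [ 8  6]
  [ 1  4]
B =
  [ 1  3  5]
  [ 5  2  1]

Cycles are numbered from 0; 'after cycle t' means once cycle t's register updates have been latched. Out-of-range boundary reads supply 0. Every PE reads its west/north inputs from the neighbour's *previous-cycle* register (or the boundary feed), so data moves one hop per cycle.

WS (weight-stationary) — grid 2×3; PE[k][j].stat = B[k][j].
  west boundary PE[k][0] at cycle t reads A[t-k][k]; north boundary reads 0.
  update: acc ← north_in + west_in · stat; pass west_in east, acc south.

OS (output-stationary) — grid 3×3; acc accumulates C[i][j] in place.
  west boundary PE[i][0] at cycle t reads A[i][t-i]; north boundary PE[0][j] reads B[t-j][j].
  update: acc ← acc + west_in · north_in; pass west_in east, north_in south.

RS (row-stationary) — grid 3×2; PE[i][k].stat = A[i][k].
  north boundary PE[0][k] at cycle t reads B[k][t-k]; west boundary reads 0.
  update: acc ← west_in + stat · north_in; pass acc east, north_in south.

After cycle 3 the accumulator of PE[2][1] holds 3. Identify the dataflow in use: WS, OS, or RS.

dataflow = OS

WS (2×3): PE[2][1] does not exist.
Under OS (3×3), PE[2][1]:
  [0] (2,1) acc=0 (h:0 v:0)
  [1] (2,1) acc=0 (h:0 v:0)
  [2] (2,1) acc=0 (h:0 v:0)
  [3] (2,1) acc=3 (h:1 v:3)
Under RS (3×2), PE[2][1]:
  [0] (2,1) acc=0 (h:0 v:0)
  [1] (2,1) acc=0 (h:0 v:0)
  [2] (2,1) acc=0 (h:0 v:0)
  [3] (2,1) acc=21 (h:21 v:5)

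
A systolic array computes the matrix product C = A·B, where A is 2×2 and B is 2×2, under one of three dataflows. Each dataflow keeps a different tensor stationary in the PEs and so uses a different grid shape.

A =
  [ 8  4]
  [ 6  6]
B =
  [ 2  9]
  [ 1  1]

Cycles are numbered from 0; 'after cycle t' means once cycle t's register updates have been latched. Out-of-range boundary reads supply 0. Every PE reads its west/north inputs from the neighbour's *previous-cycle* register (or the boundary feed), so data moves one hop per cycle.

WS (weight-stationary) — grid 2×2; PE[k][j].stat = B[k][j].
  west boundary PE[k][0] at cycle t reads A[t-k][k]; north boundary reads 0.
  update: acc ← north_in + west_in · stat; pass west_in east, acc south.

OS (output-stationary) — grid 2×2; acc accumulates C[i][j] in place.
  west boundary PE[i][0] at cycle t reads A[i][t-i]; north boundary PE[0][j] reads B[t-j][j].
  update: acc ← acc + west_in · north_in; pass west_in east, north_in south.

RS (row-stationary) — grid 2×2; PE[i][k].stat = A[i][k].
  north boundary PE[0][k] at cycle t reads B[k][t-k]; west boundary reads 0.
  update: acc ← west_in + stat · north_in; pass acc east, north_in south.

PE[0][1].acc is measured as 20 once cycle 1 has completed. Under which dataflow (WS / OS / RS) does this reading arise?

dataflow = RS

Under WS (2×2), PE[0][1]:
  t=0 PE[0][1]: acc=0 h=0 v=0
  t=1 PE[0][1]: acc=72 h=8 v=72
Under OS (2×2), PE[0][1]:
  t=0 PE[0][1]: acc=0 h=0 v=0
  t=1 PE[0][1]: acc=72 h=8 v=9
Under RS (2×2), PE[0][1]:
  t=0 PE[0][1]: acc=0 h=0 v=0
  t=1 PE[0][1]: acc=20 h=20 v=1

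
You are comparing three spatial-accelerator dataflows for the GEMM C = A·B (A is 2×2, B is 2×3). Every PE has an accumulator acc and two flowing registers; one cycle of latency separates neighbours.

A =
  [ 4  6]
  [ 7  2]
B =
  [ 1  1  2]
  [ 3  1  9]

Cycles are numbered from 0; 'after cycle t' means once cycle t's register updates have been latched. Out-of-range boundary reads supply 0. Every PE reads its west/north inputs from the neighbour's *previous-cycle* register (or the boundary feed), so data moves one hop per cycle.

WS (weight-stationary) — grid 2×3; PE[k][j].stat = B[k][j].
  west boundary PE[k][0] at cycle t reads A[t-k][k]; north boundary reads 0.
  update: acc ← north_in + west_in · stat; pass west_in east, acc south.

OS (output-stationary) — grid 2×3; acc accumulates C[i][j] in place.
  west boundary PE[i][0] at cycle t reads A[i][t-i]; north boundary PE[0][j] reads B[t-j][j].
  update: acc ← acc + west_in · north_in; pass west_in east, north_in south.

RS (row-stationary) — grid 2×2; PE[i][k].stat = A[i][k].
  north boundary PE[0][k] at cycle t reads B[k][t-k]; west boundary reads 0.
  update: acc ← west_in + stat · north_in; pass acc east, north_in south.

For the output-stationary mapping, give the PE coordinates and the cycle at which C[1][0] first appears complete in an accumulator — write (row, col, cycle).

OS — PE[1][0] is where C[1][0] collects:
  0: (1,0).acc=0  regs=<0,0>
  1: (1,0).acc=7  regs=<7,1>
  2: (1,0).acc=13  regs=<2,3>

(row, col, cycle) = (1, 0, 2)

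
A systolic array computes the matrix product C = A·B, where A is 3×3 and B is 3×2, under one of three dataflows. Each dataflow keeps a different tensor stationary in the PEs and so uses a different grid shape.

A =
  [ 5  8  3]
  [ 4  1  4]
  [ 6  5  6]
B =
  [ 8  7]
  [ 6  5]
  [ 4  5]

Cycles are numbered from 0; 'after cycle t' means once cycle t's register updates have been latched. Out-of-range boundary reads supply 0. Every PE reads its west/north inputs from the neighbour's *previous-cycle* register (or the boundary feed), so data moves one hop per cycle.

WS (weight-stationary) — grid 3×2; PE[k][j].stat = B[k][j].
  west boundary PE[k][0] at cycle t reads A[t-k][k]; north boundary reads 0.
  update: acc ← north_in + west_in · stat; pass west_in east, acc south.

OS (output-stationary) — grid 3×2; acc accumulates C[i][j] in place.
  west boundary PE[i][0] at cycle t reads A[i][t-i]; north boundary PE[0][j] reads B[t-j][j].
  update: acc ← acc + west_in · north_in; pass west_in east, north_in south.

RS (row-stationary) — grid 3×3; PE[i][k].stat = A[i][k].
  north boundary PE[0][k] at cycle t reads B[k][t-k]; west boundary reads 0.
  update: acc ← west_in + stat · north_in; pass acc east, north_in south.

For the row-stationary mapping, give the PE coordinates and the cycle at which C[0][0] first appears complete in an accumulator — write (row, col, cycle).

RS — PE[0][2] is where C[0][0] collects:
  t=0 PE[0][2]: acc=0 h=0 v=0
  t=1 PE[0][2]: acc=0 h=0 v=0
  t=2 PE[0][2]: acc=100 h=100 v=4

(row, col, cycle) = (0, 2, 2)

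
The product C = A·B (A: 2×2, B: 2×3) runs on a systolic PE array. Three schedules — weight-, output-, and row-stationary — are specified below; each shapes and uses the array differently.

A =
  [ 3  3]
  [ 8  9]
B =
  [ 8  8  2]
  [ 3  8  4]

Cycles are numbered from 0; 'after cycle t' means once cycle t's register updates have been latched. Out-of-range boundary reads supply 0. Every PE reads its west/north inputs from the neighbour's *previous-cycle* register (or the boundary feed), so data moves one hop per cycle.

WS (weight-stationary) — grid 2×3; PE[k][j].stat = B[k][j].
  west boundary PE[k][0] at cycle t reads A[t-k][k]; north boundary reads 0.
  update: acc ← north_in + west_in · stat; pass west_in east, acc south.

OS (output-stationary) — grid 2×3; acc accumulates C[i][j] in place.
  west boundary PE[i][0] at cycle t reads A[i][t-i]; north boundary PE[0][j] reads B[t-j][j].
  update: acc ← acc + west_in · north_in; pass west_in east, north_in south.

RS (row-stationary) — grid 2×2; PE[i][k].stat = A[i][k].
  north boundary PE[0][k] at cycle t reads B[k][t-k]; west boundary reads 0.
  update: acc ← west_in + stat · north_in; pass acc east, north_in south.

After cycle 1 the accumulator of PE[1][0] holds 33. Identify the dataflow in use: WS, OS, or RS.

dataflow = WS

Under WS (2×3), PE[1][0]:
  0: (1,0).acc=0  regs=<0,0>
  1: (1,0).acc=33  regs=<3,33>
Under OS (2×3), PE[1][0]:
  0: (1,0).acc=0  regs=<0,0>
  1: (1,0).acc=64  regs=<8,8>
Under RS (2×2), PE[1][0]:
  0: (1,0).acc=0  regs=<0,0>
  1: (1,0).acc=64  regs=<64,8>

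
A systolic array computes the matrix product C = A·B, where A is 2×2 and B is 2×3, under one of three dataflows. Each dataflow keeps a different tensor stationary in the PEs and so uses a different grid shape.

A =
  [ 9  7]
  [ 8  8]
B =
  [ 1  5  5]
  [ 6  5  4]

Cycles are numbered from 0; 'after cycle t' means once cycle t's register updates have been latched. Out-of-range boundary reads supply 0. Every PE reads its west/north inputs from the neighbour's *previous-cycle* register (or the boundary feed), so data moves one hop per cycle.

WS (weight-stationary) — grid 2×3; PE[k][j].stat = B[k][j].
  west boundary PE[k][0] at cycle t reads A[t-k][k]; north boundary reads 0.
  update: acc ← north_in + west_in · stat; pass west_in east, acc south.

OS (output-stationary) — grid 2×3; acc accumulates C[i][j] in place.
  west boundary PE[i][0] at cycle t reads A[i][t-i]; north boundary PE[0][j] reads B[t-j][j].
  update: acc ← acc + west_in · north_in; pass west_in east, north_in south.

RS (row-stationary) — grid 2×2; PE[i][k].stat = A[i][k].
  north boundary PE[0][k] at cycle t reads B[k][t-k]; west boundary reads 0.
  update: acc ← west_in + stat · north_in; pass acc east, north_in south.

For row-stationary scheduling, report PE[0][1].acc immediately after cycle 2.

PE[0][1].acc = 80

Tracing RS — 2×2 array, target PE[0][1]:
  cycle 0: PE[0][0] → acc 9, east 9, south 1
  cycle 0: PE[0][1] → acc 0, east 0, south 0
  cycle 1: PE[0][0] → acc 45, east 45, south 5
  cycle 1: PE[0][1] → acc 51, east 51, south 6
  cycle 2: PE[0][0] → acc 45, east 45, south 5
  cycle 2: PE[0][1] → acc 80, east 80, south 5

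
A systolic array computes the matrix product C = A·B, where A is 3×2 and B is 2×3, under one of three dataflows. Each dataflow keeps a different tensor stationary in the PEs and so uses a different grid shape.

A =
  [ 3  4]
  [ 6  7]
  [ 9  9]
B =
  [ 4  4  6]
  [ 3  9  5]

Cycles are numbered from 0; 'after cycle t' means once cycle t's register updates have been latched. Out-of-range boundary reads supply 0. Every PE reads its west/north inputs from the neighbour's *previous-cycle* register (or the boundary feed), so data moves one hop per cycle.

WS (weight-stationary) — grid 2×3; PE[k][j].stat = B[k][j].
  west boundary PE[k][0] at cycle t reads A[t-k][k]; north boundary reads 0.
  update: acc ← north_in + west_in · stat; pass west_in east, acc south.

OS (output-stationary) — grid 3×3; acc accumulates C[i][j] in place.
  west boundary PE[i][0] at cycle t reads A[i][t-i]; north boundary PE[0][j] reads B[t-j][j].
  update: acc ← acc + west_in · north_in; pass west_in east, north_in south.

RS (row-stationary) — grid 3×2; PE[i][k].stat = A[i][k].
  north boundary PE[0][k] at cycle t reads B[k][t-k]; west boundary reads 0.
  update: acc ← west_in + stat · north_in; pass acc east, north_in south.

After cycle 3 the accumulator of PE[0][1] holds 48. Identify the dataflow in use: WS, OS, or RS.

Under WS (2×3), PE[0][1]:
  0: (0,1).acc=0  regs=<0,0>
  1: (0,1).acc=12  regs=<3,12>
  2: (0,1).acc=24  regs=<6,24>
  3: (0,1).acc=36  regs=<9,36>
Under OS (3×3), PE[0][1]:
  0: (0,1).acc=0  regs=<0,0>
  1: (0,1).acc=12  regs=<3,4>
  2: (0,1).acc=48  regs=<4,9>
  3: (0,1).acc=48  regs=<0,0>
Under RS (3×2), PE[0][1]:
  0: (0,1).acc=0  regs=<0,0>
  1: (0,1).acc=24  regs=<24,3>
  2: (0,1).acc=48  regs=<48,9>
  3: (0,1).acc=38  regs=<38,5>

dataflow = OS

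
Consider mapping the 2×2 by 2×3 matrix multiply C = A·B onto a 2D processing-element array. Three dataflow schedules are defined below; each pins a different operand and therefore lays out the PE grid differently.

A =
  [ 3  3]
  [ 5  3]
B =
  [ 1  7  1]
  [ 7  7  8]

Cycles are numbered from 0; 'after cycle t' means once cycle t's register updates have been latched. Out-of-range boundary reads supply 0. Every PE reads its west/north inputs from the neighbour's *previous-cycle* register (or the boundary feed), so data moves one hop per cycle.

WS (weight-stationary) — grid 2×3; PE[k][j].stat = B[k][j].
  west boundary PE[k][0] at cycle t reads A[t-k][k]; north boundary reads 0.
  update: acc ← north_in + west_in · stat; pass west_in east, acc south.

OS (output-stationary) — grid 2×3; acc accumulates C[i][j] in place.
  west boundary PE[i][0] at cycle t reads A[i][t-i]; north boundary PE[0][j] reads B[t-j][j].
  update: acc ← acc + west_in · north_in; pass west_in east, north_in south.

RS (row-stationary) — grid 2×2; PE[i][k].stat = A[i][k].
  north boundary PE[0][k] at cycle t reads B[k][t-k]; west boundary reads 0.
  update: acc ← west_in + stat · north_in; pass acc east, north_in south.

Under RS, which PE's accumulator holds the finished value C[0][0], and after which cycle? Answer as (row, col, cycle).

Under RS, C[0][0] lands at PE[0][1]:
  cycle 0: PE[0][1] → acc 0, east 0, south 0
  cycle 1: PE[0][1] → acc 24, east 24, south 7

(row, col, cycle) = (0, 1, 1)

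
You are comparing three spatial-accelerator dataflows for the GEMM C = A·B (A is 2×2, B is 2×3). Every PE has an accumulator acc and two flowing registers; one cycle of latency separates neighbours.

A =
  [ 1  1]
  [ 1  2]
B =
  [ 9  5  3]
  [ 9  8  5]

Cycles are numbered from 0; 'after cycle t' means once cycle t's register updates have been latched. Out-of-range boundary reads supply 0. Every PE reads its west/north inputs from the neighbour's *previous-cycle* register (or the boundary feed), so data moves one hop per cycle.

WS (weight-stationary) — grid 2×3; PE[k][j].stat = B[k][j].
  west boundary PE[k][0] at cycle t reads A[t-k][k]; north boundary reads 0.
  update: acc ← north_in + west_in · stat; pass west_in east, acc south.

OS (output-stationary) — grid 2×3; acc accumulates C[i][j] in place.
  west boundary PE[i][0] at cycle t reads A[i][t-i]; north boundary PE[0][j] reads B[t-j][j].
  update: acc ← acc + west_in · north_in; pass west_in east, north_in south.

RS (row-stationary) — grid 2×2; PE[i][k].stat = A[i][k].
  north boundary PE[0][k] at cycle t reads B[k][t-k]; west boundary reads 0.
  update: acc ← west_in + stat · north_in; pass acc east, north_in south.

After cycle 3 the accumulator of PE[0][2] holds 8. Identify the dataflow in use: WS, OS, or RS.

dataflow = OS

Under WS (2×3), PE[0][2]:
  step 0 · PE0,2: acc=0; fwd→0 fwd↓0
  step 1 · PE0,2: acc=0; fwd→0 fwd↓0
  step 2 · PE0,2: acc=3; fwd→1 fwd↓3
  step 3 · PE0,2: acc=3; fwd→1 fwd↓3
Under OS (2×3), PE[0][2]:
  step 0 · PE0,2: acc=0; fwd→0 fwd↓0
  step 1 · PE0,2: acc=0; fwd→0 fwd↓0
  step 2 · PE0,2: acc=3; fwd→1 fwd↓3
  step 3 · PE0,2: acc=8; fwd→1 fwd↓5
— RS: 2×2 array has no PE[0][2].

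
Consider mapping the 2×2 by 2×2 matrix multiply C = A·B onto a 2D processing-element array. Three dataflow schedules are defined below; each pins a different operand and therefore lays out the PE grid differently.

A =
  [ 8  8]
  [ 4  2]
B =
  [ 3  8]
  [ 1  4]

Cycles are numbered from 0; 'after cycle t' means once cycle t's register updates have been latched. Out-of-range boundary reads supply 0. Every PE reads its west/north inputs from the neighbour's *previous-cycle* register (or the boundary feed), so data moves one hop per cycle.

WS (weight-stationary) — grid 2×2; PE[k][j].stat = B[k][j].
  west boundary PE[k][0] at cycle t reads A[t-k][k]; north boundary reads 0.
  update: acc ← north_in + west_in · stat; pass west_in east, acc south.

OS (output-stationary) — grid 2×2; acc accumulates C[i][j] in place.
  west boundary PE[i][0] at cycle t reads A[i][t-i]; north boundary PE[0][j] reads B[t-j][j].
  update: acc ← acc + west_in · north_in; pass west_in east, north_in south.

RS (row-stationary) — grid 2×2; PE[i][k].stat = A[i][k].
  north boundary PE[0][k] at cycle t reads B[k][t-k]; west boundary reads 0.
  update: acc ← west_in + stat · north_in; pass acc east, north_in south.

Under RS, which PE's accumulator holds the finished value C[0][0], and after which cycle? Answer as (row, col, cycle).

(row, col, cycle) = (0, 1, 1)

Under RS, C[0][0] lands at PE[0][1]:
  step 0 · PE0,1: acc=0; fwd→0 fwd↓0
  step 1 · PE0,1: acc=32; fwd→32 fwd↓1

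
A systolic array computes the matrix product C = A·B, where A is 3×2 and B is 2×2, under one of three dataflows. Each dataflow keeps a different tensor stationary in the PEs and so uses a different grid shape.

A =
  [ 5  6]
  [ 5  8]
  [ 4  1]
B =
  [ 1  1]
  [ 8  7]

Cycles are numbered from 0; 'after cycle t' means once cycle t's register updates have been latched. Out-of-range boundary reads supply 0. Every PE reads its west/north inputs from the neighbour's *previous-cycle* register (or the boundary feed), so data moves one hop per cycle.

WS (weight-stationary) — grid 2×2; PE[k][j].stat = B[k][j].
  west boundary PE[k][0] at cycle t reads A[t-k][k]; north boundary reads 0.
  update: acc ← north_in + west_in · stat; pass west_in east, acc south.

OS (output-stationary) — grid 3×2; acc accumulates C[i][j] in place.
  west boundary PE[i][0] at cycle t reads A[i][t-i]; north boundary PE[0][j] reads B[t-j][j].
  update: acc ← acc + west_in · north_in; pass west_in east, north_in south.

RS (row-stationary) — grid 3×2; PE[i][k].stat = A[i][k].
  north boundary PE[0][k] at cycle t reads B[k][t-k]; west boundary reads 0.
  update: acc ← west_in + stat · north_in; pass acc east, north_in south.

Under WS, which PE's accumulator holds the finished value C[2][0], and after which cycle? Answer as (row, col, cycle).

WS — PE[1][0] is where C[2][0] collects:
  t=0 PE[1][0]: acc=0 h=0 v=0
  t=1 PE[1][0]: acc=53 h=6 v=53
  t=2 PE[1][0]: acc=69 h=8 v=69
  t=3 PE[1][0]: acc=12 h=1 v=12

(row, col, cycle) = (1, 0, 3)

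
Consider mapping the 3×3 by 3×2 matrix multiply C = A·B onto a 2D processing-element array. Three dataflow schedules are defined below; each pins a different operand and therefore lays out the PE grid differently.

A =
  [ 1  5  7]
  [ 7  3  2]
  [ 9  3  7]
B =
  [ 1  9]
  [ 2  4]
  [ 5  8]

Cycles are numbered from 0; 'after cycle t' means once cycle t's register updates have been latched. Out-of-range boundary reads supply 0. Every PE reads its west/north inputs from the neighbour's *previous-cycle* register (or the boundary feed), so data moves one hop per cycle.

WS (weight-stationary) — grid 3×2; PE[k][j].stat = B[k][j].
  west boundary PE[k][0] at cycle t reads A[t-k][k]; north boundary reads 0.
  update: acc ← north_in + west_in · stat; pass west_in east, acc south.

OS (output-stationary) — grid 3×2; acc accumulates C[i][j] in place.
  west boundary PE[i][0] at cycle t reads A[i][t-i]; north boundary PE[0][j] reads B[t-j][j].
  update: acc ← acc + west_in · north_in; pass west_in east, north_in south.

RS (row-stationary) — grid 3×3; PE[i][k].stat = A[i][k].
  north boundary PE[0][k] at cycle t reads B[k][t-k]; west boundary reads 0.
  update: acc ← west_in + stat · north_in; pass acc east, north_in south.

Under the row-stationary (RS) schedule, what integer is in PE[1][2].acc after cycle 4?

RS on a 3×3 grid — tracing PE[1][2] and its feeders:
  [0] (0,2) acc=0 (h:0 v:0)
  [0] (1,1) acc=0 (h:0 v:0)
  [0] (1,2) acc=0 (h:0 v:0)
  [1] (0,2) acc=0 (h:0 v:0)
  [1] (1,1) acc=0 (h:0 v:0)
  [1] (1,2) acc=0 (h:0 v:0)
  [2] (0,2) acc=46 (h:46 v:5)
  [2] (1,1) acc=13 (h:13 v:2)
  [2] (1,2) acc=0 (h:0 v:0)
  [3] (0,2) acc=85 (h:85 v:8)
  [3] (1,1) acc=75 (h:75 v:4)
  [3] (1,2) acc=23 (h:23 v:5)
  [4] (0,2) acc=0 (h:0 v:0)
  [4] (1,1) acc=0 (h:0 v:0)
  [4] (1,2) acc=91 (h:91 v:8)

PE[1][2].acc = 91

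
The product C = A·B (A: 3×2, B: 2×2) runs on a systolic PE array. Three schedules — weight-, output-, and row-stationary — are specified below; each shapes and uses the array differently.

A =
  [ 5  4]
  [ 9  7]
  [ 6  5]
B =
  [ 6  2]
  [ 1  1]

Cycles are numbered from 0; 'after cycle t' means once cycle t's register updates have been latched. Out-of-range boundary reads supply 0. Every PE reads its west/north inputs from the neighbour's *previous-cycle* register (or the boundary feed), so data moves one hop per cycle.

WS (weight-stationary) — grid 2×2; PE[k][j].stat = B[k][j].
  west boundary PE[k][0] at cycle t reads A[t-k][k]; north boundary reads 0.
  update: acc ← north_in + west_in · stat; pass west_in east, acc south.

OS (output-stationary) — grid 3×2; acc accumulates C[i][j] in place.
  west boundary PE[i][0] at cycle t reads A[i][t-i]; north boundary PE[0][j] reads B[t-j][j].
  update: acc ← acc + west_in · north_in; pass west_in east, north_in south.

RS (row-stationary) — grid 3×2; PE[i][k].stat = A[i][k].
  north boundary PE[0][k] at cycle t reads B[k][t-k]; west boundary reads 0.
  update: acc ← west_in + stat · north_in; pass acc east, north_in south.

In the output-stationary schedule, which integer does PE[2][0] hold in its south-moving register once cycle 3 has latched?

register = 1

Tracing OS — 3×2 array, target PE[2][0]:
  c0 r1c0: 0 / 0 / 0
  c0 r2c0: 0 / 0 / 0
  c1 r1c0: 54 / 9 / 6
  c1 r2c0: 0 / 0 / 0
  c2 r1c0: 61 / 7 / 1
  c2 r2c0: 36 / 6 / 6
  c3 r1c0: 61 / 0 / 0
  c3 r2c0: 41 / 5 / 1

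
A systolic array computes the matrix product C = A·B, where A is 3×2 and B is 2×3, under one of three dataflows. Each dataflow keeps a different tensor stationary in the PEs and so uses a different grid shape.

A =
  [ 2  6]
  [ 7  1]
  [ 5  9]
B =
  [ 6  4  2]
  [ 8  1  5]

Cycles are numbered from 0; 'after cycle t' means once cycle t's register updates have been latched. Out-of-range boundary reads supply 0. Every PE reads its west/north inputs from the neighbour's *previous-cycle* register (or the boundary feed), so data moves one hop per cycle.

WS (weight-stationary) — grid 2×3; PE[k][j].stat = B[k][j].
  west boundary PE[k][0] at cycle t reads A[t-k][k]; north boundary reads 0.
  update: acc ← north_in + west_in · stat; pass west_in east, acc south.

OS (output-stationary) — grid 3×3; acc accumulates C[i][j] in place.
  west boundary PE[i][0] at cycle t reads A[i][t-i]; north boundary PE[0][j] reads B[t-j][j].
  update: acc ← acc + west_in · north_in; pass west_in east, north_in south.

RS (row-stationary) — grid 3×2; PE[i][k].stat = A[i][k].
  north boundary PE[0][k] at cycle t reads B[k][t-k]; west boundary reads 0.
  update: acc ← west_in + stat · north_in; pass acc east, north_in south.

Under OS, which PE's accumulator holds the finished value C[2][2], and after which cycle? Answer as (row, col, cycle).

Under OS, C[2][2] lands at PE[2][2]:
  @0  [2,2]  acc 0  |  →0  ↓0
  @1  [2,2]  acc 0  |  →0  ↓0
  @2  [2,2]  acc 0  |  →0  ↓0
  @3  [2,2]  acc 0  |  →0  ↓0
  @4  [2,2]  acc 10  |  →5  ↓2
  @5  [2,2]  acc 55  |  →9  ↓5

(row, col, cycle) = (2, 2, 5)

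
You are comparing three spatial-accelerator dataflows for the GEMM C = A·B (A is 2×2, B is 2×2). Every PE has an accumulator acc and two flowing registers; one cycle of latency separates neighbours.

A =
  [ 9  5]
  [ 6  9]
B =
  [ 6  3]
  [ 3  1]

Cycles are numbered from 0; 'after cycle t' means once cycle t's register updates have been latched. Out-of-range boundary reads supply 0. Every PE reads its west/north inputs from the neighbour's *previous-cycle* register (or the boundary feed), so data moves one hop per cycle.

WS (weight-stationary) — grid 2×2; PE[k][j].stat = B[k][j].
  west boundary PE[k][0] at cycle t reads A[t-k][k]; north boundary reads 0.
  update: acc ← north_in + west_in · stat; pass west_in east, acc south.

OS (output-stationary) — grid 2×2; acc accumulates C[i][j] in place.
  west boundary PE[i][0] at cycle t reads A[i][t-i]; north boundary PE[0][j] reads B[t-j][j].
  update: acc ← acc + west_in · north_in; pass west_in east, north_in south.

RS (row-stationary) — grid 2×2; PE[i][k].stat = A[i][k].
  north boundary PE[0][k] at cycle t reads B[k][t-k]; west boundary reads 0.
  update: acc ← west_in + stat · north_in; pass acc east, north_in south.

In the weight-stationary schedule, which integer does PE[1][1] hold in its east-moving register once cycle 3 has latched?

WS (2×2). Following PE[1][1] plus its west/north inputs:
  [0] (0,1) acc=0 (h:0 v:0)
  [0] (1,0) acc=0 (h:0 v:0)
  [0] (1,1) acc=0 (h:0 v:0)
  [1] (0,1) acc=27 (h:9 v:27)
  [1] (1,0) acc=69 (h:5 v:69)
  [1] (1,1) acc=0 (h:0 v:0)
  [2] (0,1) acc=18 (h:6 v:18)
  [2] (1,0) acc=63 (h:9 v:63)
  [2] (1,1) acc=32 (h:5 v:32)
  [3] (0,1) acc=0 (h:0 v:0)
  [3] (1,0) acc=0 (h:0 v:0)
  [3] (1,1) acc=27 (h:9 v:27)

register = 9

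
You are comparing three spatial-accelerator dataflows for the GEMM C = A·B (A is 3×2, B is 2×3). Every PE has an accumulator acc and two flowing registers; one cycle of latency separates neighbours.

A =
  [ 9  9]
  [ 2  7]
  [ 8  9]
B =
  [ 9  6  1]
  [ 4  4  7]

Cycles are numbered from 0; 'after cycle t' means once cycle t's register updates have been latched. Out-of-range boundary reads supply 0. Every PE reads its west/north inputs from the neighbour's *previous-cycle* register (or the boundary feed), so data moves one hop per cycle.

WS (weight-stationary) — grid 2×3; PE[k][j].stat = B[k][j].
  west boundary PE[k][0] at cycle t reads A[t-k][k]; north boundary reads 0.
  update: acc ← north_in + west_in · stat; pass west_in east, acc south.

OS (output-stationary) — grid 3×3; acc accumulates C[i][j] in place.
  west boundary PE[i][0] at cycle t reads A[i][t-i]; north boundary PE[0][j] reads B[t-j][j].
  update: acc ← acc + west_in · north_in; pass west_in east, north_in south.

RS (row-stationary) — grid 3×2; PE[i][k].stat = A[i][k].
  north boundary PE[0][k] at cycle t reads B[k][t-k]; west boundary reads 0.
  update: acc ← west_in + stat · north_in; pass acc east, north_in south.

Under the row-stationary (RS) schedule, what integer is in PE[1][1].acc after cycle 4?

Tracing RS — 3×2 array, target PE[1][1]:
  c0 r0c1: 0 / 0 / 0
  c0 r1c0: 0 / 0 / 0
  c0 r1c1: 0 / 0 / 0
  c1 r0c1: 117 / 117 / 4
  c1 r1c0: 18 / 18 / 9
  c1 r1c1: 0 / 0 / 0
  c2 r0c1: 90 / 90 / 4
  c2 r1c0: 12 / 12 / 6
  c2 r1c1: 46 / 46 / 4
  c3 r0c1: 72 / 72 / 7
  c3 r1c0: 2 / 2 / 1
  c3 r1c1: 40 / 40 / 4
  c4 r0c1: 0 / 0 / 0
  c4 r1c0: 0 / 0 / 0
  c4 r1c1: 51 / 51 / 7

PE[1][1].acc = 51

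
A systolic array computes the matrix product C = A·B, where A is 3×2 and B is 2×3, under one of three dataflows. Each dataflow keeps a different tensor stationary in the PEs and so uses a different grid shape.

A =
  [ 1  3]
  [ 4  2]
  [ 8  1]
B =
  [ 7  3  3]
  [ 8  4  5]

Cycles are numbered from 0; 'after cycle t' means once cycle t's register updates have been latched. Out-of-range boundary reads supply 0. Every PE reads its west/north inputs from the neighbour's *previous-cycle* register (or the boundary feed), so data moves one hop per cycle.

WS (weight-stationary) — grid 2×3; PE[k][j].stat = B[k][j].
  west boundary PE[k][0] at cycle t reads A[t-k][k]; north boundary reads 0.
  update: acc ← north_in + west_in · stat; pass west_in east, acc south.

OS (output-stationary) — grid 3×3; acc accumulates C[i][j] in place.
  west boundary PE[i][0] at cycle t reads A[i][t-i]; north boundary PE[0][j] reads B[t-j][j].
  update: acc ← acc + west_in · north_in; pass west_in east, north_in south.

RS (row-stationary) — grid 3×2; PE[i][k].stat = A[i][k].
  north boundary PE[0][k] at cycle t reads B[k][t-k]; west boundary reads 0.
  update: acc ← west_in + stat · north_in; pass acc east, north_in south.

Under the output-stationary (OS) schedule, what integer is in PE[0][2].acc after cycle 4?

PE[0][2].acc = 18

Tracing OS — 3×3 array, target PE[0][2]:
  0: (0,1).acc=0  regs=<0,0>
  0: (0,2).acc=0  regs=<0,0>
  1: (0,1).acc=3  regs=<1,3>
  1: (0,2).acc=0  regs=<0,0>
  2: (0,1).acc=15  regs=<3,4>
  2: (0,2).acc=3  regs=<1,3>
  3: (0,1).acc=15  regs=<0,0>
  3: (0,2).acc=18  regs=<3,5>
  4: (0,1).acc=15  regs=<0,0>
  4: (0,2).acc=18  regs=<0,0>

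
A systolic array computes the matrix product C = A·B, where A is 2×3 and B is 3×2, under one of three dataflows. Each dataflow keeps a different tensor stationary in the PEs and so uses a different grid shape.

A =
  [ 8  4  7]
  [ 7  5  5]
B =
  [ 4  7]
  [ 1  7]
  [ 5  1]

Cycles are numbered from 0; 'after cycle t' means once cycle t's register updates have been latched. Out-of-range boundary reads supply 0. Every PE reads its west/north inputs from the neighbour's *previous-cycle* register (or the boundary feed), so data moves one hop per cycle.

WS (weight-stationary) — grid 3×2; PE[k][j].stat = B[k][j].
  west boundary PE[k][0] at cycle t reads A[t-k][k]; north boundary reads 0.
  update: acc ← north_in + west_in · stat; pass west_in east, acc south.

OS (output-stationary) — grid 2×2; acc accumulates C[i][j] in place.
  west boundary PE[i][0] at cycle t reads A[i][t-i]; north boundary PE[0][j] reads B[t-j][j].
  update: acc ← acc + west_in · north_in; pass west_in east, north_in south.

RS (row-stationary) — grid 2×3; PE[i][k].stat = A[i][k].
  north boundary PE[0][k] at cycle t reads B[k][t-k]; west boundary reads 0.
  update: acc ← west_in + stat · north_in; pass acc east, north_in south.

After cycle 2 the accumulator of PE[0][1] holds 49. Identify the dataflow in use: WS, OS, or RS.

dataflow = WS

WS [3×2] PE[0][1] across cycles:
  0: (0,1).acc=0  regs=<0,0>
  1: (0,1).acc=56  regs=<8,56>
  2: (0,1).acc=49  regs=<7,49>
OS [2×2] PE[0][1] across cycles:
  0: (0,1).acc=0  regs=<0,0>
  1: (0,1).acc=56  regs=<8,7>
  2: (0,1).acc=84  regs=<4,7>
RS [2×3] PE[0][1] across cycles:
  0: (0,1).acc=0  regs=<0,0>
  1: (0,1).acc=36  regs=<36,1>
  2: (0,1).acc=84  regs=<84,7>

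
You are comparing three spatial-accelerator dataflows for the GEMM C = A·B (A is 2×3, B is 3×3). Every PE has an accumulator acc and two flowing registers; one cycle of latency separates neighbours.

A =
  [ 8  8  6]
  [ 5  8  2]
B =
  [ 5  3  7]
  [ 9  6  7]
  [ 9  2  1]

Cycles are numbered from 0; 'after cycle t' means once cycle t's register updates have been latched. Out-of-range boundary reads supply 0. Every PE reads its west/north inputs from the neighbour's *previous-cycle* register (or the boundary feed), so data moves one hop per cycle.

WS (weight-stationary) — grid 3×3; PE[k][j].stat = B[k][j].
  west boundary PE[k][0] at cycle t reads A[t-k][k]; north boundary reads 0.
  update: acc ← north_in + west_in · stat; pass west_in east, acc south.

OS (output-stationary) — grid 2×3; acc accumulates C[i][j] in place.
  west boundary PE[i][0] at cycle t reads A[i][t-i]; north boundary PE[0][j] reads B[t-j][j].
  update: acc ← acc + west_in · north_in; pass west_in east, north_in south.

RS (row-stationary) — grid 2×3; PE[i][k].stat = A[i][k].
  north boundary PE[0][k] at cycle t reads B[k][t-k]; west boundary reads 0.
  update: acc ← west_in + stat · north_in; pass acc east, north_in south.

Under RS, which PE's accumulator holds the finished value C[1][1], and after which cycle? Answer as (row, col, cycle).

(row, col, cycle) = (1, 2, 4)

Under RS, C[1][1] lands at PE[1][2]:
  [0] (1,2) acc=0 (h:0 v:0)
  [1] (1,2) acc=0 (h:0 v:0)
  [2] (1,2) acc=0 (h:0 v:0)
  [3] (1,2) acc=115 (h:115 v:9)
  [4] (1,2) acc=67 (h:67 v:2)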